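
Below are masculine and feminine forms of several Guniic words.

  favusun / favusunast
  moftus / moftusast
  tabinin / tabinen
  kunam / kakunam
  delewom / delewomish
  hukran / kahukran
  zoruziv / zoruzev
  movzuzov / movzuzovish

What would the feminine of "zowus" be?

favusun and tabinin both end in -n yet inflect differently (favusunast, tabinen), so the final letter is not what conditions the rule; the last vowel is.
"zowus" has last vowel 'u'. The stems whose last vowel is 'u' (favusun → favusunast, moftus → moftusast) add -ast.
The other patterns: stems whose last vowel is 'i' change the last vowel to 'e'; stems whose last vowel is 'a' add the prefix ka-; stems whose last vowel is 'o' add -ish.
So zowus → zowusast.

zowusast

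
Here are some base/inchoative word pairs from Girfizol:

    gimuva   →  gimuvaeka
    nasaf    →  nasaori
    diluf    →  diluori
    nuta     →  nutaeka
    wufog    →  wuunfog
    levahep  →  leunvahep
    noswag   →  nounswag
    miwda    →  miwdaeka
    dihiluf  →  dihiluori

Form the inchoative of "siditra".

siditraeka

noswag and nasaf both have last vowel 'a' yet inflect differently (nounswag, nasaori), so the last vowel is not what conditions the rule; the final letter is.
"siditra" ends in -a. The stems ending in -a (nuta → nutaeka, miwda → miwdaeka, gimuva → gimuvaeka) add -eka.
The other patterns: stems ending in -g or -p insert -un- after the first vowel; stems ending in -f drop the final letter and add -ori.
So siditra → siditraeka.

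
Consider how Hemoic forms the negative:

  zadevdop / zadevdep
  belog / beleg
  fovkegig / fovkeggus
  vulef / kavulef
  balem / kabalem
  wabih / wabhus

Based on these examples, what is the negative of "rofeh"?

karofeh

fovkegig and belog both end in -g yet inflect differently (fovkeggus, beleg), so the final letter is not what conditions the rule; the last vowel is.
"rofeh" has last vowel 'e'. The stems whose last vowel is 'e' (vulef → kavulef, balem → kabalem) add the prefix ka-.
The other patterns: stems whose last vowel is 'i' delete the last vowel and add -us; stems whose last vowel is 'o' change the last vowel to 'e'.
So rofeh → karofeh.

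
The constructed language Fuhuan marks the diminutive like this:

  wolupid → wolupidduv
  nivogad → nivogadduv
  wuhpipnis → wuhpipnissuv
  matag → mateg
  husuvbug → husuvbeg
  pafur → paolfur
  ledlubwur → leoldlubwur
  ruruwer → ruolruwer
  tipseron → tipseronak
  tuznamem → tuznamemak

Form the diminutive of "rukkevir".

nivogad and matag both have last vowel 'a' yet inflect differently (nivogadduv, mateg), so the last vowel is not what conditions the rule; the final letter is.
"rukkevir" ends in -r. The stems ending in -r (pafur → paolfur, ledlubwur → leoldlubwur, ruruwer → ruolruwer) insert -ol- after the first vowel.
The other patterns: stems ending in -d or -s double the final consonant and add -uv; stems ending in -g change the last vowel to 'e'; stems ending in -m or -n add -ak.
So rukkevir → ruolkkevir.

ruolkkevir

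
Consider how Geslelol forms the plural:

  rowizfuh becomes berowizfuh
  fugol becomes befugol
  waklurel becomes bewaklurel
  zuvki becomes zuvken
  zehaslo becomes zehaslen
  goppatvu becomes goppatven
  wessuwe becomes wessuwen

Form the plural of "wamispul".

fugol and zehaslo both have last vowel 'o' yet inflect differently (befugol, zehaslen), so the last vowel is not what conditions the rule; whether the stem ends in a vowel or a consonant is.
"wamispul" ends in a consonant. The stems ending in a consonant (rowizfuh → berowizfuh, fugol → befugol, waklurel → bewaklurel) add the prefix be-.
The other pattern: stems ending in a vowel drop the final letter and add -en.
So wamispul → bewamispul.

bewamispul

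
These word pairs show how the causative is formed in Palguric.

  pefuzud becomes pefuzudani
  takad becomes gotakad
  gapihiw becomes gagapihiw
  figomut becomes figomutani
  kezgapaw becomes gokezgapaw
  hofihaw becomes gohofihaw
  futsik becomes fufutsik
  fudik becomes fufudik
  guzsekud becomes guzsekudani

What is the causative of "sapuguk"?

pefuzud and takad both end in -d yet inflect differently (pefuzudani, gotakad), so the final letter is not what conditions the rule; the last vowel is.
"sapuguk" has last vowel 'u'. The stems whose last vowel is 'u' (figomut → figomutani, pefuzud → pefuzudani, guzsekud → guzsekudani) add -ani.
The other patterns: stems whose last vowel is 'a' add the prefix go-; stems whose last vowel is 'i' repeat the first consonant+vowel as a prefix.
So sapuguk → sapugukani.

sapugukani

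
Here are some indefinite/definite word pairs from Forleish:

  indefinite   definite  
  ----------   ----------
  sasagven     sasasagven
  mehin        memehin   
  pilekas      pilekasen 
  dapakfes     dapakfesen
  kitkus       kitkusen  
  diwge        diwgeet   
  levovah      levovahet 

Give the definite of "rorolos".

"rorolos" ends in -s. The stems ending in -s (pilekas → pilekasen, dapakfes → dapakfesen, kitkus → kitkusen) add -en.
The other patterns: stems ending in -n repeat the first consonant+vowel as a prefix; stems ending in -e or -h add -et.
So rorolos → rorolosen.

rorolosen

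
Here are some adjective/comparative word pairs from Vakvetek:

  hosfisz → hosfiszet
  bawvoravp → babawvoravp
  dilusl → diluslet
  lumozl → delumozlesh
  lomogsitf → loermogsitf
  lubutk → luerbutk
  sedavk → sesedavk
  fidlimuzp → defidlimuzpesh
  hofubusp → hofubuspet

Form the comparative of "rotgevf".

fidlimuzp and bawvoravp both end in -p yet inflect differently (defidlimuzpesh, babawvoravp), so the final letter is not what conditions the rule; the second-to-last letter is.
"rotgevf" has second-to-last letter 'v'. The stems whose second-to-last letter is 'v' (bawvoravp → babawvoravp, sedavk → sesedavk) repeat the first consonant+vowel as a prefix.
The other patterns: stems whose second-to-last letter is 'z' add de- … -esh around the stem; stems whose second-to-last letter is 't' insert -er- after the first vowel; stems whose second-to-last letter is 's' add -et.
So rotgevf → rorotgevf.

rorotgevf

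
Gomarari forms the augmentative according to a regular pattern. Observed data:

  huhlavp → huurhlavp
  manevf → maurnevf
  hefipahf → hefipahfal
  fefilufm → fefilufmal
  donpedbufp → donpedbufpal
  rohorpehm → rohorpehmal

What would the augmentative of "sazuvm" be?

saurzuvm

manevf and hefipahf both end in -f yet inflect differently (maurnevf, hefipahfal), so the final letter is not what conditions the rule; the second-to-last letter is.
"sazuvm" has second-to-last letter 'v'. The stems whose second-to-last letter is 'v' (huhlavp → huurhlavp, manevf → maurnevf) insert -ur- after the first vowel.
The other pattern: stems whose second-to-last letter is 'f' or 'h' add -al.
So sazuvm → saurzuvm.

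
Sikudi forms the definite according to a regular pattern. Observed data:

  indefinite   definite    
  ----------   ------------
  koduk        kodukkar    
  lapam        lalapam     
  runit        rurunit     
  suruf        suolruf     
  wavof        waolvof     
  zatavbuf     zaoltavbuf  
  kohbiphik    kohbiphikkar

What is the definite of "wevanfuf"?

weolvanfuf

koduk and suruf both have last vowel 'u' yet inflect differently (kodukkar, suolruf), so the last vowel is not what conditions the rule; the final letter is.
"wevanfuf" ends in -f. The stems ending in -f (suruf → suolruf, wavof → waolvof, zatavbuf → zaoltavbuf) insert -ol- after the first vowel.
So wevanfuf → weolvanfuf.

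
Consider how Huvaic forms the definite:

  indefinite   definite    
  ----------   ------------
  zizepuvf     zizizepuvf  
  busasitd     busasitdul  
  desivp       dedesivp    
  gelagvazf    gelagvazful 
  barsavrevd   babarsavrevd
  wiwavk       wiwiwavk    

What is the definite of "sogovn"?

sosogovn

zizepuvf and gelagvazf both end in -f yet inflect differently (zizizepuvf, gelagvazful), so the final letter is not what conditions the rule; the second-to-last letter is.
"sogovn" has second-to-last letter 'v'. The stems whose second-to-last letter is 'v' (zizepuvf → zizizepuvf, barsavrevd → babarsavrevd, wiwavk → wiwiwavk) repeat the first consonant+vowel as a prefix.
So sogovn → sosogovn.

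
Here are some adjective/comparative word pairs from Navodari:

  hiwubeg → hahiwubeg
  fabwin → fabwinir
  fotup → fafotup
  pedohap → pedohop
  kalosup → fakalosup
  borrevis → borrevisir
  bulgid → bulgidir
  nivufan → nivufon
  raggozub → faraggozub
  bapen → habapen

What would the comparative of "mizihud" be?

famizihud

nivufan and bapen both end in -n yet inflect differently (nivufon, habapen), so the final letter is not what conditions the rule; the last vowel is.
"mizihud" has last vowel 'u'. The stems whose last vowel is 'u' (raggozub → faraggozub, fotup → fafotup, kalosup → fakalosup) add the prefix fa-.
So mizihud → famizihud.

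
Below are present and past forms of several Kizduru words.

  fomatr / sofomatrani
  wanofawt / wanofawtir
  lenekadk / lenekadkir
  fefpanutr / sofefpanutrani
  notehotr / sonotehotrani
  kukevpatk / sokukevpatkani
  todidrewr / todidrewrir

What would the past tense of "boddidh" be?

fefpanutr and todidrewr both end in -r yet inflect differently (sofefpanutrani, todidrewrir), so the final letter is not what conditions the rule; the second-to-last letter is.
"boddidh" has second-to-last letter 'd'. The one such stem in the data (lenekadk → lenekadkir) adds -ir, so the same rule applies.
The other pattern: stems whose second-to-last letter is 't' add so- … -ani around the stem.
So boddidh → boddidhir.

boddidhir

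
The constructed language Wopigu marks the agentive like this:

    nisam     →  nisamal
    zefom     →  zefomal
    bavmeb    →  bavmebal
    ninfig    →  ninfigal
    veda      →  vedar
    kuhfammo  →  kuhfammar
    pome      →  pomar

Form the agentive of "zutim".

zutimal

nisam and veda both have last vowel 'a' yet inflect differently (nisamal, vedar), so the last vowel is not what conditions the rule; whether the stem ends in a vowel or a consonant is.
"zutim" ends in a consonant. The stems ending in a consonant (nisam → nisamal, zefom → zefomal, bavmeb → bavmebal) add -al.
So zutim → zutimal.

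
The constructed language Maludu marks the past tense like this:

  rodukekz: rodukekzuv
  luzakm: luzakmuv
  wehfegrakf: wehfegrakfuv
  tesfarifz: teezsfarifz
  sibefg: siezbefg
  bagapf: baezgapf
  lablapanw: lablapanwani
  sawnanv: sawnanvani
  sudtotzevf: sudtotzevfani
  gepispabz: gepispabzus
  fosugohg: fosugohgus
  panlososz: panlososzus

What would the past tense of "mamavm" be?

rodukekz and tesfarifz both end in -z yet inflect differently (rodukekzuv, teezsfarifz), so the final letter is not what conditions the rule; the second-to-last letter is.
"mamavm" has second-to-last letter 'v'. The one such stem in the data (sudtotzevf → sudtotzevfani) adds -ani, so the same rule applies.
So mamavm → mamavmani.

mamavmani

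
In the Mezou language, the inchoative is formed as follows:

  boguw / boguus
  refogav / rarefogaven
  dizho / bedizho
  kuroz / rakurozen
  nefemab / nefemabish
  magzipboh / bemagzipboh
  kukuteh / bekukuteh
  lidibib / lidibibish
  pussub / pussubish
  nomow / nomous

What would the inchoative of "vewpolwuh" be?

refogav and nefemab both have last vowel 'a' yet inflect differently (rarefogaven, nefemabish), so the last vowel is not what conditions the rule; the final letter is.
"vewpolwuh" ends in -h. The stems ending in -h (kukuteh → bekukuteh, magzipboh → bemagzipboh) add the prefix be-.
The other patterns: stems ending in -v or -z add ra- … -en around the stem; stems ending in -b add -ish; stems ending in -w drop the final letter and add -us.
So vewpolwuh → bevewpolwuh.

bevewpolwuh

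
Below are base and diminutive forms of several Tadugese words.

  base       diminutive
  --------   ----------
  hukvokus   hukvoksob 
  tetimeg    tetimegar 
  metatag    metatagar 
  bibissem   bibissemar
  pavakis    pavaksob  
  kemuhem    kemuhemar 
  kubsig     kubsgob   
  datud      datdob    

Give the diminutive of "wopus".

kubsig and tetimeg both end in -g yet inflect differently (kubsgob, tetimegar), so the final letter is not what conditions the rule; the last vowel is.
"wopus" has last vowel 'u'. The stems whose last vowel is 'u' (hukvokus → hukvoksob, datud → datdob) delete the last vowel and add -ob.
The other pattern: stems whose last vowel is 'a' or 'e' add -ar.
So wopus → wopsob.

wopsob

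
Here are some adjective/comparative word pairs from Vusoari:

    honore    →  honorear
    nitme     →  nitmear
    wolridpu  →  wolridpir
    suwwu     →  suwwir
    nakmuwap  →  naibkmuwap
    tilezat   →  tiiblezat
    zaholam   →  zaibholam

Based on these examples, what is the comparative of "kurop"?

kuibrop

"kurop" ends in -p. The one such stem in the data (nakmuwap → naibkmuwap) inserts -ib- after the first vowel (as do tilezat, zaholam), so the same rule applies.
So kurop → kuibrop.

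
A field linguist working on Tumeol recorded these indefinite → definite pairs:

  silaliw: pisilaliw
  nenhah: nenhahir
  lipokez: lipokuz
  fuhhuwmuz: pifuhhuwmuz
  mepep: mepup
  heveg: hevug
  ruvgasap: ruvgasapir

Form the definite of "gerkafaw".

fuhhuwmuz and lipokez both end in -z yet inflect differently (pifuhhuwmuz, lipokuz), so the final letter is not what conditions the rule; the last vowel is.
"gerkafaw" has last vowel 'a'. The stems whose last vowel is 'a' (nenhah → nenhahir, ruvgasap → ruvgasapir) add -ir.
So gerkafaw → gerkafawir.

gerkafawir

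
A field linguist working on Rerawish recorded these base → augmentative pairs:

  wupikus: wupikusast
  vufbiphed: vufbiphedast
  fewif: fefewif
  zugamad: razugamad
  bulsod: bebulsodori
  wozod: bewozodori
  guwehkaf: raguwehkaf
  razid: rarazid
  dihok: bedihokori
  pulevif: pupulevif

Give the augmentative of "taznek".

pulevif and guwehkaf both end in -f yet inflect differently (pupulevif, raguwehkaf), so the final letter is not what conditions the rule; the last vowel is.
"taznek" has last vowel 'e'. The one such stem in the data (vufbiphed → vufbiphedast) adds -ast, so the same rule applies.
So taznek → taznekast.

taznekast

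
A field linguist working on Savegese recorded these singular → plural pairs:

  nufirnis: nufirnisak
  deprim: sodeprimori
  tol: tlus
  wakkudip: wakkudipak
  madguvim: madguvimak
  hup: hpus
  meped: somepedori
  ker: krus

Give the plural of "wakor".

sowakorori

hup and wakkudip both end in -p yet inflect differently (hpus, wakkudipak), so the final letter is not what conditions the rule; the number of vowels is.
"wakor" has 2 vowels. The stems with 2 vowels (deprim → sodeprimori, meped → somepedori) add so- … -ori around the stem.
So wakor → sowakorori.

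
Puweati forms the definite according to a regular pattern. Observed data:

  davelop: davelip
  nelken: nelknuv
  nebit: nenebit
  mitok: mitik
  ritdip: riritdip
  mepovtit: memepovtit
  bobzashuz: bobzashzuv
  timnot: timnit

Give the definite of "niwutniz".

niniwutniz

"niwutniz" has last vowel 'i'. The stems whose last vowel is 'i' (ritdip → riritdip, mepovtit → memepovtit, nebit → nenebit) repeat the first consonant+vowel as a prefix.
The other patterns: stems whose last vowel is 'o' change the last vowel to 'i'; stems whose last vowel is 'e' or 'u' delete the last vowel and add -uv.
So niwutniz → niniwutniz.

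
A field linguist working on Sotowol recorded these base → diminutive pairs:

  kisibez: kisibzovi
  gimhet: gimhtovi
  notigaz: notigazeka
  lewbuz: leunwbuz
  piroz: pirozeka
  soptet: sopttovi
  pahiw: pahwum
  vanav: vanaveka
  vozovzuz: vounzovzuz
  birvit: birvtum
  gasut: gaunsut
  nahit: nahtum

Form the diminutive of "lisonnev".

"lisonnev" has last vowel 'e'. The stems whose last vowel is 'e' (gimhet → gimhtovi, kisibez → kisibzovi, soptet → sopttovi) delete the last vowel and add -ovi.
The other patterns: stems whose last vowel is 'i' delete the last vowel and add -um; stems whose last vowel is 'u' insert -un- after the first vowel; stems whose last vowel is 'a' or 'o' add -eka.
So lisonnev → lisonnvovi.

lisonnvovi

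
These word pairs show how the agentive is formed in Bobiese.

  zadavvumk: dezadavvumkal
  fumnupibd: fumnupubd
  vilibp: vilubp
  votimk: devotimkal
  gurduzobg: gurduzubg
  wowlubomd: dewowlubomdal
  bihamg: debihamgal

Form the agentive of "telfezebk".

telfezubk

"telfezebk" has second-to-last letter 'b'. The stems whose second-to-last letter is 'b' (fumnupibd → fumnupubd, vilibp → vilubp, gurduzobg → gurduzubg) change the last vowel to 'u'.
So telfezebk → telfezubk.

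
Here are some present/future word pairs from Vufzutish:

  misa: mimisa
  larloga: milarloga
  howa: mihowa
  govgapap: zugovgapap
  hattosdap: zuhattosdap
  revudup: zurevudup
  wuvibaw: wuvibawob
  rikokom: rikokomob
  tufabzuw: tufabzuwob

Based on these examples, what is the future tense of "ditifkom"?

ditifkomob

misa and govgapap both have last vowel 'a' yet inflect differently (mimisa, zugovgapap), so the last vowel is not what conditions the rule; the final letter is.
"ditifkom" ends in -m. The one such stem in the data (rikokom → rikokomob) adds -ob, so the same rule applies.
So ditifkom → ditifkomob.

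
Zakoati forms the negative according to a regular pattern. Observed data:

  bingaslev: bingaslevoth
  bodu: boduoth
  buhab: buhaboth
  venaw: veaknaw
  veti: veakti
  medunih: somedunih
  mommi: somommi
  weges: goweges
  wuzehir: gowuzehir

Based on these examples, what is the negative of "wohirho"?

gowohirho

veti and mommi both end in -i yet inflect differently (veakti, somommi), so the final letter is not what conditions the rule; the first letter is.
"wohirho" begins with w-. The stems beginning with w- (weges → goweges, wuzehir → gowuzehir) add the prefix go-.
The other patterns: stems beginning with b- add -oth; stems beginning with v- insert -ak- after the first vowel; stems beginning with m- add the prefix so-.
So wohirho → gowohirho.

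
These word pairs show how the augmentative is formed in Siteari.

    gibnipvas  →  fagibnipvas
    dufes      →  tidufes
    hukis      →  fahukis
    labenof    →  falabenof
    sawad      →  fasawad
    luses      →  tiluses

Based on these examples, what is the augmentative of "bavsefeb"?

"bavsefeb" has last vowel 'e'. The stems whose last vowel is 'e' (dufes → tidufes, luses → tiluses) add the prefix ti-.
The other pattern: stems whose last vowel is 'a', 'i' or 'o' add the prefix fa-.
So bavsefeb → tibavsefeb.

tibavsefeb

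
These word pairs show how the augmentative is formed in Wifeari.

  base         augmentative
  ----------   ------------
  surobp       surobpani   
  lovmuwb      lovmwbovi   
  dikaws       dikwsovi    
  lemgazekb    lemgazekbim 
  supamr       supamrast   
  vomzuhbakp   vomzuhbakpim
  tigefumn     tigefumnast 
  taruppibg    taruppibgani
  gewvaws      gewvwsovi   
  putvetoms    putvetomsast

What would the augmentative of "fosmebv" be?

fosmebvani

lovmuwb and lemgazekb both end in -b yet inflect differently (lovmwbovi, lemgazekbim), so the final letter is not what conditions the rule; the second-to-last letter is.
"fosmebv" has second-to-last letter 'b'. The stems whose second-to-last letter is 'b' (surobp → surobpani, taruppibg → taruppibgani) add -ani.
So fosmebv → fosmebvani.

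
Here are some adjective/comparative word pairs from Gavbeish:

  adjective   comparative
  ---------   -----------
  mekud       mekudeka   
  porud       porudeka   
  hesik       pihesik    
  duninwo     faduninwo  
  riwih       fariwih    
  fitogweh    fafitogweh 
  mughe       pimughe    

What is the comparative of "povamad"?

povamadeka

"povamad" ends in -d. The stems ending in -d (mekud → mekudeka, porud → porudeka) add -eka.
The other patterns: stems ending in -e or -k add the prefix pi-; stems ending in -h or -o add the prefix fa-.
So povamad → povamadeka.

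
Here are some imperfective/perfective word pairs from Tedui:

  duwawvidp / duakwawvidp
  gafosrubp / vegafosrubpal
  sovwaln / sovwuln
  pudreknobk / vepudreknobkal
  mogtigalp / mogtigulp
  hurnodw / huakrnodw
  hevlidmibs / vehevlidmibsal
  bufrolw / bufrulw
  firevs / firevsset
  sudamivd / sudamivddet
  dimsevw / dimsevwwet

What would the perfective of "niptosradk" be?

niakptosradk

mogtigalp and gafosrubp both end in -p yet inflect differently (mogtigulp, vegafosrubpal), so the final letter is not what conditions the rule; the second-to-last letter is.
"niptosradk" has second-to-last letter 'd'. The stems whose second-to-last letter is 'd' (hurnodw → huakrnodw, duwawvidp → duakwawvidp) insert -ak- after the first vowel.
The other patterns: stems whose second-to-last letter is 'l' change the last vowel to 'u'; stems whose second-to-last letter is 'b' add ve- … -al around the stem; stems whose second-to-last letter is 'v' double the final consonant and add -et.
So niptosradk → niakptosradk.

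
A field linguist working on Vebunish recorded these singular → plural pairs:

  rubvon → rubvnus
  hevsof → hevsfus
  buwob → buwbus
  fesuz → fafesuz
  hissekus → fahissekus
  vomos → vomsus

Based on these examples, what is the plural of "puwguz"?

vomos and hissekus both end in -s yet inflect differently (vomsus, fahissekus), so the final letter is not what conditions the rule; the last vowel is.
"puwguz" has last vowel 'u'. The stems whose last vowel is 'u' (fesuz → fafesuz, hissekus → fahissekus) add the prefix fa-.
The other pattern: stems whose last vowel is 'o' delete the last vowel and add -us.
So puwguz → fapuwguz.

fapuwguz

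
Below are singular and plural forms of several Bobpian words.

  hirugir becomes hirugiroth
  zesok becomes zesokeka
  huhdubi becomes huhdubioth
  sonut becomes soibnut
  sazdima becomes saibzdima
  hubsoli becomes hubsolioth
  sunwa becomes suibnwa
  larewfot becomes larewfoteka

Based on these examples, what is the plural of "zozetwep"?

zozetwepeka

sonut and larewfot both end in -t yet inflect differently (soibnut, larewfoteka), so the final letter is not what conditions the rule; the first letter is.
"zozetwep" begins with z-. The one such stem in the data (zesok → zesokeka) adds -eka, so the same rule applies.
So zozetwep → zozetwepeka.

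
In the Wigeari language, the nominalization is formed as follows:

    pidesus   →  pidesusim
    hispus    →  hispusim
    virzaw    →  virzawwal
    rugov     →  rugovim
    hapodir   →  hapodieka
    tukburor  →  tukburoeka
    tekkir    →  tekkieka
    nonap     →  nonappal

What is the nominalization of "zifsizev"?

tukburor and rugov both have last vowel 'o' yet inflect differently (tukburoeka, rugovim), so the last vowel is not what conditions the rule; the final letter is.
"zifsizev" ends in -v. The one such stem in the data (rugov → rugovim) adds -im, so the same rule applies.
The other patterns: stems ending in -r drop the final letter and add -eka; stems ending in -p or -w double the final consonant and add -al.
So zifsizev → zifsizevim.

zifsizevim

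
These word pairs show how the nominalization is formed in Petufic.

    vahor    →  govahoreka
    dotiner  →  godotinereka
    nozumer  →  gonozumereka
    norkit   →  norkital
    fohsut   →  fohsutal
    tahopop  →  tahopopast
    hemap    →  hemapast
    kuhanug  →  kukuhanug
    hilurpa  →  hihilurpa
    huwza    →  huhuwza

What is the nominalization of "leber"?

golebereka

vahor and tahopop both have last vowel 'o' yet inflect differently (govahoreka, tahopopast), so the last vowel is not what conditions the rule; the final letter is.
"leber" ends in -r. The stems ending in -r (vahor → govahoreka, dotiner → godotinereka, nozumer → gonozumereka) add go- … -eka around the stem.
So leber → golebereka.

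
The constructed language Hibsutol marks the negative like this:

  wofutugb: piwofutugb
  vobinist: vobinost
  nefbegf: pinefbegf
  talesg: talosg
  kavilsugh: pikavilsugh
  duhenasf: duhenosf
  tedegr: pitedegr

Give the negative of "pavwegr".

nefbegf and duhenasf both end in -f yet inflect differently (pinefbegf, duhenosf), so the final letter is not what conditions the rule; the second-to-last letter is.
"pavwegr" has second-to-last letter 'g'. The stems whose second-to-last letter is 'g' (kavilsugh → pikavilsugh, tedegr → pitedegr, wofutugb → piwofutugb) add the prefix pi-.
The other pattern: stems whose second-to-last letter is 's' change the last vowel to 'o'.
So pavwegr → pipavwegr.

pipavwegr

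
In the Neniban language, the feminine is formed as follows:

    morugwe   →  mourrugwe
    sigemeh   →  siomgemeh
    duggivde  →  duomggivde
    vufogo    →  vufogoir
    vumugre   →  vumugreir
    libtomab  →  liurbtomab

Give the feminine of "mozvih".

morugwe and vumugre both end in -e yet inflect differently (mourrugwe, vumugreir), so the final letter is not what conditions the rule; the first letter is.
"mozvih" begins with m-. The one such stem in the data (morugwe → mourrugwe) inserts -ur- after the first vowel (as does libtomab), so the same rule applies.
The other patterns: stems beginning with v- add -ir; stems beginning with d- or s- insert -om- after the first vowel.
So mozvih → mourzvih.

mourzvih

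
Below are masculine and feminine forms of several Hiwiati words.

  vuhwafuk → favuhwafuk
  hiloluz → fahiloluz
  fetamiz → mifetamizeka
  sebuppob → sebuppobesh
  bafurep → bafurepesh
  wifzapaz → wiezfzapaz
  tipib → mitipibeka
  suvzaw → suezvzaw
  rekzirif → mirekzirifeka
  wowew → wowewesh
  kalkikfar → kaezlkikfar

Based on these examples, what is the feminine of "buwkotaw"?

hiloluz and fetamiz both end in -z yet inflect differently (fahiloluz, mifetamizeka), so the final letter is not what conditions the rule; the last vowel is.
"buwkotaw" has last vowel 'a'. The stems whose last vowel is 'a' (kalkikfar → kaezlkikfar, suvzaw → suezvzaw, wifzapaz → wiezfzapaz) insert -ez- after the first vowel.
The other patterns: stems whose last vowel is 'e' or 'o' add -esh; stems whose last vowel is 'u' add the prefix fa-; stems whose last vowel is 'i' add mi- … -eka around the stem.
So buwkotaw → buezwkotaw.

buezwkotaw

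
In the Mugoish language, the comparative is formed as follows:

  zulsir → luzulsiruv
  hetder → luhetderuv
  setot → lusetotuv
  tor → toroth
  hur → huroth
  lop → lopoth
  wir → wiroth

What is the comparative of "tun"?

tunoth

zulsir and tor both end in -r yet inflect differently (luzulsiruv, toroth), so the final letter is not what conditions the rule; the number of vowels is.
"tun" has 1 vowel. The stems with 1 vowel (tor → toroth, hur → huroth, lop → lopoth) add -oth.
So tun → tunoth.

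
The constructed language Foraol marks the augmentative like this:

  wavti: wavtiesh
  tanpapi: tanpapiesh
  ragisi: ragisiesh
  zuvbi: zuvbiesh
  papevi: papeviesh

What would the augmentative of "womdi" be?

womdiesh

Every pair shown (wavti → wavtiesh, tanpapi → tanpapiesh, ragisi → ragisiesh, …) follows the same rule: add -esh.
So womdi → womdiesh.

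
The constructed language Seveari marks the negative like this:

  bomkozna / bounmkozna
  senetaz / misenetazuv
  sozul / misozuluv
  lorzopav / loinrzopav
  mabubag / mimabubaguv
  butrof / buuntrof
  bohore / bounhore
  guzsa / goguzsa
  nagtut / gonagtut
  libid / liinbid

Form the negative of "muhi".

mimuhiuv

bomkozna and guzsa both end in -a yet inflect differently (bounmkozna, goguzsa), so the final letter is not what conditions the rule; the first letter is.
"muhi" begins with m-. The one such stem in the data (mabubag → mimabubaguv) adds mi- … -uv around the stem, so the same rule applies.
So muhi → mimuhiuv.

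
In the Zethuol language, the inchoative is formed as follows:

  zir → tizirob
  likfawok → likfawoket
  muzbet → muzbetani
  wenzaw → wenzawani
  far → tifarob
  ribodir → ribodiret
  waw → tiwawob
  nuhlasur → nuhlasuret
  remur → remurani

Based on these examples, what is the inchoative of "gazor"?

gazorani

zir and remur both end in -r yet inflect differently (tizirob, remurani), so the final letter is not what conditions the rule; the number of vowels is.
"gazor" has 2 vowels. The stems with 2 vowels (remur → remurani, muzbet → muzbetani, wenzaw → wenzawani) add -ani.
The other patterns: stems with 1 vowel add ti- … -ob around the stem; stems with 3 vowels add -et.
So gazor → gazorani.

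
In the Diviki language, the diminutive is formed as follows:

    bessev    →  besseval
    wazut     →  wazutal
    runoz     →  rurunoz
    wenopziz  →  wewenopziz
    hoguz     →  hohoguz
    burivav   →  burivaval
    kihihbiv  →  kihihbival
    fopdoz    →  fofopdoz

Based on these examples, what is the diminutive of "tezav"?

"tezav" ends in -v. The stems ending in -v (kihihbiv → kihihbival, bessev → besseval, burivav → burivaval) add -al.
The other pattern: stems ending in -z repeat the first consonant+vowel as a prefix.
So tezav → tezaval.

tezaval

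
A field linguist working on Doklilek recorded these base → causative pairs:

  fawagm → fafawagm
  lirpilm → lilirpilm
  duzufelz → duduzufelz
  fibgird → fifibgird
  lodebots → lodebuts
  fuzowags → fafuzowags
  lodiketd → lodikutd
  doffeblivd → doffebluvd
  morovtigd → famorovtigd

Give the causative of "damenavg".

damenuvg

fibgird and morovtigd both end in -d yet inflect differently (fifibgird, famorovtigd), so the final letter is not what conditions the rule; the second-to-last letter is.
"damenavg" has second-to-last letter 'v'. The one such stem in the data (doffeblivd → doffebluvd) changes the last vowel to 'u' (as do lodebots, lodiketd), so the same rule applies.
So damenavg → damenuvg.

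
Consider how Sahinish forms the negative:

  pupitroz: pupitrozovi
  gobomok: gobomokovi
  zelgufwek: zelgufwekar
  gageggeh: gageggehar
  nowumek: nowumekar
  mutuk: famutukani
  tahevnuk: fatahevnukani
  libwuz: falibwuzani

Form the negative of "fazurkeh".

gobomok and zelgufwek both end in -k yet inflect differently (gobomokovi, zelgufwekar), so the final letter is not what conditions the rule; the last vowel is.
"fazurkeh" has last vowel 'e'. The stems whose last vowel is 'e' (zelgufwek → zelgufwekar, gageggeh → gageggehar, nowumek → nowumekar) add -ar.
So fazurkeh → fazurkehar.

fazurkehar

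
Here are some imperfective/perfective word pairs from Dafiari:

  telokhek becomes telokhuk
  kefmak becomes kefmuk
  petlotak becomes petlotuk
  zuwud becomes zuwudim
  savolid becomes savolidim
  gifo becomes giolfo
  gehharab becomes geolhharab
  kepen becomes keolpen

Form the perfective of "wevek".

wevuk

kefmak and gehharab both have last vowel 'a' yet inflect differently (kefmuk, geolhharab), so the last vowel is not what conditions the rule; the final letter is.
"wevek" ends in -k. The stems ending in -k (telokhek → telokhuk, kefmak → kefmuk, petlotak → petlotuk) change the last vowel to 'u'.
The other patterns: stems ending in -d add -im; stems ending in -b, -n or -o insert -ol- after the first vowel.
So wevek → wevuk.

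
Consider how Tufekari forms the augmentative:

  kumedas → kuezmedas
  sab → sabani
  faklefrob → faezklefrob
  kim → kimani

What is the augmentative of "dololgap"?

doezlolgap

"dololgap" has 3 vowels. The stems with 3 vowels (faklefrob → faezklefrob, kumedas → kuezmedas) insert -ez- after the first vowel.
The other pattern: stems with 1 vowel add -ani.
So dololgap → doezlolgap.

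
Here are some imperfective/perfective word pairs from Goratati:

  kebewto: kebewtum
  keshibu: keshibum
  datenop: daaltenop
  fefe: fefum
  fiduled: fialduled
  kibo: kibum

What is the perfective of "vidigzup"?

datenop and kibo both have last vowel 'o' yet inflect differently (daaltenop, kibum), so the last vowel is not what conditions the rule; whether the stem ends in a vowel or a consonant is.
"vidigzup" ends in a consonant. The stems ending in a consonant (datenop → daaltenop, fiduled → fialduled) insert -al- after the first vowel.
The other pattern: stems ending in a vowel drop the final letter and add -um.
So vidigzup → vialdigzup.

vialdigzup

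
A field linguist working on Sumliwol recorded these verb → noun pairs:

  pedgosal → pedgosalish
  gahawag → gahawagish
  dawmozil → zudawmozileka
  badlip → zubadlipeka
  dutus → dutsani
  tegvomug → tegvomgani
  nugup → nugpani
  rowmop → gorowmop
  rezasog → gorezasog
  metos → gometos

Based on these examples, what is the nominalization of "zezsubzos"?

gozezsubzos

"zezsubzos" has last vowel 'o'. The stems whose last vowel is 'o' (rowmop → gorowmop, rezasog → gorezasog, metos → gometos) add the prefix go-.
So zezsubzos → gozezsubzos.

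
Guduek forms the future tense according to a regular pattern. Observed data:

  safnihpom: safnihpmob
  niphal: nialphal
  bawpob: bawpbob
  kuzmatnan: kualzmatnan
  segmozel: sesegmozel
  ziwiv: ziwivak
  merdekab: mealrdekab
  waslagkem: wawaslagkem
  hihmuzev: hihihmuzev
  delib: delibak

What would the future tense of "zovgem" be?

merdekab and delib both end in -b yet inflect differently (mealrdekab, delibak), so the final letter is not what conditions the rule; the last vowel is.
"zovgem" has last vowel 'e'. The stems whose last vowel is 'e' (segmozel → sesegmozel, hihmuzev → hihihmuzev, waslagkem → wawaslagkem) repeat the first consonant+vowel as a prefix.
So zovgem → zozovgem.

zozovgem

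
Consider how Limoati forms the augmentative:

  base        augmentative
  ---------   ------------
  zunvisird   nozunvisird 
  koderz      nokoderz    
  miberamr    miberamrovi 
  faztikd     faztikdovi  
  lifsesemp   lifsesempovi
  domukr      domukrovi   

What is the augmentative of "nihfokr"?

"nihfokr" has second-to-last letter 'k'. The stems whose second-to-last letter is 'k' (faztikd → faztikdovi, domukr → domukrovi) add -ovi.
So nihfokr → nihfokrovi.

nihfokrovi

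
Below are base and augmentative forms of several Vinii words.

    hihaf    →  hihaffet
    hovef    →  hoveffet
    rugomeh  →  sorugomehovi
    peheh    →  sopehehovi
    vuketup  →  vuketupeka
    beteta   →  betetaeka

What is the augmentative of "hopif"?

"hopif" ends in -f. The stems ending in -f (hihaf → hihaffet, hovef → hoveffet) double the final consonant and add -et.
So hopif → hopiffet.

hopiffet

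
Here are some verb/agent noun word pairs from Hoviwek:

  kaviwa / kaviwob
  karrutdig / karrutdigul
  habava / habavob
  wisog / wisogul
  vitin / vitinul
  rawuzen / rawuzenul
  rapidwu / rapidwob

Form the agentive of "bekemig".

bekemigul

kaviwa and karrutdig both begin with k- yet inflect differently (kaviwob, karrutdigul), so the first letter is not what conditions the rule; whether the stem ends in a vowel or a consonant is.
"bekemig" ends in a consonant. The stems ending in a consonant (karrutdig → karrutdigul, rawuzen → rawuzenul, vitin → vitinul) add -ul.
So bekemig → bekemigul.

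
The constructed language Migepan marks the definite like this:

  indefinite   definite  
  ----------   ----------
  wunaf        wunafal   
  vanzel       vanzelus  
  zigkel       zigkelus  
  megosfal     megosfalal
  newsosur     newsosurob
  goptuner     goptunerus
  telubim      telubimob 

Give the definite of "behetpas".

"behetpas" has last vowel 'a'. The stems whose last vowel is 'a' (megosfal → megosfalal, wunaf → wunafal) add -al.
So behetpas → behetpasal.

behetpasal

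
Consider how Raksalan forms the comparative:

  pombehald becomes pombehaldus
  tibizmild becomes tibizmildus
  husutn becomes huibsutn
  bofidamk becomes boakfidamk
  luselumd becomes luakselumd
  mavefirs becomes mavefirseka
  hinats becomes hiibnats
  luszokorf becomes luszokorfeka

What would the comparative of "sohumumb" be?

soakhumumb

"sohumumb" has second-to-last letter 'm'. The stems whose second-to-last letter is 'm' (bofidamk → boakfidamk, luselumd → luakselumd) insert -ak- after the first vowel.
The other patterns: stems whose second-to-last letter is 'l' add -us; stems whose second-to-last letter is 't' insert -ib- after the first vowel; stems whose second-to-last letter is 'r' add -eka.
So sohumumb → soakhumumb.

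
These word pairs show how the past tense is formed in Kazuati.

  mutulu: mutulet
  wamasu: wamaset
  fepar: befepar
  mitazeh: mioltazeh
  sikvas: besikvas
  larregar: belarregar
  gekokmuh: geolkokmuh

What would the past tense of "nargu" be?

"nargu" ends in -u. The stems ending in -u (wamasu → wamaset, mutulu → mutulet) drop the final letter and add -et.
So nargu → narget.

narget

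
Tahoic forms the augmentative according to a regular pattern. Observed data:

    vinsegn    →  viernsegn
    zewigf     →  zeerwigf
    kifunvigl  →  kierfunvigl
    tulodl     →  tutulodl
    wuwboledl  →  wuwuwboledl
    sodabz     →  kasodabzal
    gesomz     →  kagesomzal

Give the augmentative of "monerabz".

kifunvigl and tulodl both end in -l yet inflect differently (kierfunvigl, tutulodl), so the final letter is not what conditions the rule; the second-to-last letter is.
"monerabz" has second-to-last letter 'b'. The one such stem in the data (sodabz → kasodabzal) adds ka- … -al around the stem, so the same rule applies.
The other patterns: stems whose second-to-last letter is 'g' insert -er- after the first vowel; stems whose second-to-last letter is 'd' repeat the first consonant+vowel as a prefix.
So monerabz → kamonerabzal.

kamonerabzal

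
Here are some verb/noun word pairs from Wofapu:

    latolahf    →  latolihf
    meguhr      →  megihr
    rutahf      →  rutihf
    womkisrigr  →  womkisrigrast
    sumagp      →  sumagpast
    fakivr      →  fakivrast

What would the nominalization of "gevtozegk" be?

meguhr and womkisrigr both end in -r yet inflect differently (megihr, womkisrigrast), so the final letter is not what conditions the rule; the second-to-last letter is.
"gevtozegk" has second-to-last letter 'g'. The stems whose second-to-last letter is 'g' (womkisrigr → womkisrigrast, sumagp → sumagpast) add -ast.
The other pattern: stems whose second-to-last letter is 'h' change the last vowel to 'i'.
So gevtozegk → gevtozegkast.

gevtozegkast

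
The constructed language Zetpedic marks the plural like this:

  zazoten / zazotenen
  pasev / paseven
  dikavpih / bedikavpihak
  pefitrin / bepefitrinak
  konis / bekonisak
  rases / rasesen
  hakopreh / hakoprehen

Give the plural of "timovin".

zazoten and pefitrin both end in -n yet inflect differently (zazotenen, bepefitrinak), so the final letter is not what conditions the rule; the last vowel is.
"timovin" has last vowel 'i'. The stems whose last vowel is 'i' (pefitrin → bepefitrinak, dikavpih → bedikavpihak, konis → bekonisak) add be- … -ak around the stem.
The other pattern: stems whose last vowel is 'e' add -en.
So timovin → betimovinak.

betimovinak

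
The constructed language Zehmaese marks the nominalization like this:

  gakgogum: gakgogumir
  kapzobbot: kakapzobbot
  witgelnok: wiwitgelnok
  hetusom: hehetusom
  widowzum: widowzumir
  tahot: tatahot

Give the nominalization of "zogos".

hetusom and widowzum both end in -m yet inflect differently (hehetusom, widowzumir), so the final letter is not what conditions the rule; the last vowel is.
"zogos" has last vowel 'o'. The stems whose last vowel is 'o' (kapzobbot → kakapzobbot, hetusom → hehetusom, tahot → tatahot) repeat the first consonant+vowel as a prefix.
The other pattern: stems whose last vowel is 'u' add -ir.
So zogos → zozogos.

zozogos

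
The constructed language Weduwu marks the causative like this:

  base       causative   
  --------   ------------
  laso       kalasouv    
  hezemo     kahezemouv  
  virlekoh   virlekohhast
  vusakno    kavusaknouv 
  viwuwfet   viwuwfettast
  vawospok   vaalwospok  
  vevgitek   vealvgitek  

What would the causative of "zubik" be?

laso and vawospok both have last vowel 'o' yet inflect differently (kalasouv, vaalwospok), so the last vowel is not what conditions the rule; the final letter is.
"zubik" ends in -k. The stems ending in -k (vevgitek → vealvgitek, vawospok → vaalwospok) insert -al- after the first vowel.
So zubik → zualbik.

zualbik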